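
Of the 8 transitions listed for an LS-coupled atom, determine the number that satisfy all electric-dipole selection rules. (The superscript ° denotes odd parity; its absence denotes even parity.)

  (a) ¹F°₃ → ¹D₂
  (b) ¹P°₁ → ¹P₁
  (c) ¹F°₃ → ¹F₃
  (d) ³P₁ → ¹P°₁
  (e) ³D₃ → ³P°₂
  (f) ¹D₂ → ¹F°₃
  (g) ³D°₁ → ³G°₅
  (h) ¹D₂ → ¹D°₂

6

(a) allowed
(b) allowed
(c) allowed
(d) forbidden (ΔS fails)
(e) allowed
(f) allowed
(g) forbidden (parity, ΔL, ΔJ fail)
(h) allowed
Total allowed: 6 of 8.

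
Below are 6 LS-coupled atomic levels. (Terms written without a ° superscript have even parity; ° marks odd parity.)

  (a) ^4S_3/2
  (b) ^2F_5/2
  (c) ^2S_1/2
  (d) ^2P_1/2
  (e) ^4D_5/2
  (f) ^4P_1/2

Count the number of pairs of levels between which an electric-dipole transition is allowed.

0

(a)–(b): forbidden (parity, ΔS, ΔL).
(a)–(c): forbidden (parity, ΔS, ΔL).
(a)–(d): forbidden (parity, ΔS).
(a)–(e): forbidden (parity, ΔL).
(a)–(f): forbidden (parity).
(b)–(c): forbidden (parity, ΔL, ΔJ).
(b)–(d): forbidden (parity, ΔL, ΔJ).
(b)–(e): forbidden (parity, ΔS).
(b)–(f): forbidden (parity, ΔS, ΔL, ΔJ).
(c)–(d): forbidden (parity).
(c)–(e): forbidden (parity, ΔS, ΔL, ΔJ).
(c)–(f): forbidden (parity, ΔS).
(d)–(e): forbidden (parity, ΔS, ΔJ).
(d)–(f): forbidden (parity, ΔS).
(e)–(f): forbidden (parity, ΔJ).
Allowed pairs: 0 of 15.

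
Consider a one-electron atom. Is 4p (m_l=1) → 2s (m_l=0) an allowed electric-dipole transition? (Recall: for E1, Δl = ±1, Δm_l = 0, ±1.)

l: 1 → 0 (Δl = -1). Δl = ±1 ok.
m_l: 1 → 0 (Δm_l = -1). |Δm_l| ≤ 1 ok.
All E1 selection rules are satisfied.

allowed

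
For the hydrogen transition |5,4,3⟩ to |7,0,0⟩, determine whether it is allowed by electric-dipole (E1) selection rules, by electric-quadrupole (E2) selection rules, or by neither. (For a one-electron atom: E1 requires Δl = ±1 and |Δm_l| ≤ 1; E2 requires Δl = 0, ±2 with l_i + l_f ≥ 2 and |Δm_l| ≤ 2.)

Δl = 0 − 4 = -4; l_i + l_f = 4.
Δm_l = -3.
E1 (Δl = ±1, |Δm_l| ≤ 1): not satisfied.
E2 (Δl = 0,±2, l_i+l_f ≥ 2, |Δm_l| ≤ 2): not satisfied.

neither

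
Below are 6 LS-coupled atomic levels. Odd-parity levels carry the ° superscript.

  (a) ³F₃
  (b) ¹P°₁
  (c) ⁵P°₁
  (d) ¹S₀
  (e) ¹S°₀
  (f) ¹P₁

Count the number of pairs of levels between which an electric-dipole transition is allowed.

3

(a)–(b): forbidden (ΔS, ΔL, ΔJ).
(a)–(c): forbidden (ΔS, ΔL, ΔJ).
(a)–(d): forbidden (parity, ΔS, ΔL, ΔJ).
(a)–(e): forbidden (ΔS, ΔL, ΔJ).
(a)–(f): forbidden (parity, ΔS, ΔL, ΔJ).
(b)–(c): forbidden (parity, ΔS).
(b)–(d): allowed.
(b)–(e): forbidden (parity).
(b)–(f): allowed.
(c)–(d): forbidden (ΔS).
(c)–(e): forbidden (parity, ΔS).
(c)–(f): forbidden (ΔS).
(d)–(e): forbidden (ΔL, ΔJ).
(d)–(f): forbidden (parity).
(e)–(f): allowed.
Allowed pairs: 3 of 15.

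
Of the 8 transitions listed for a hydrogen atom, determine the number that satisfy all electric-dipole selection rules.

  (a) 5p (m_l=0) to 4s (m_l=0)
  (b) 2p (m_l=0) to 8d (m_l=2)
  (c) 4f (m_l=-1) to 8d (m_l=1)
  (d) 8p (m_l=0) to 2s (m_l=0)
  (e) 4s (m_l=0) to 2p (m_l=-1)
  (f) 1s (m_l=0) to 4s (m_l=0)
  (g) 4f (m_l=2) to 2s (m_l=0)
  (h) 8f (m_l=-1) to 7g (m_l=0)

(a) allowed
(b) forbidden — Δm_l = +2 (E1 requires Δm_l = 0, ±1)
(c) forbidden — Δm_l = +2 (E1 requires Δm_l = 0, ±1)
(d) allowed
(e) allowed
(f) forbidden — Δl = +0 (E1 requires Δl = ±1)
(g) forbidden — Δl = -3 (E1 requires Δl = ±1); Δm_l = -2 (E1 requires Δm_l = 0, ±1)
(h) allowed
Total allowed: 4 of 8.

4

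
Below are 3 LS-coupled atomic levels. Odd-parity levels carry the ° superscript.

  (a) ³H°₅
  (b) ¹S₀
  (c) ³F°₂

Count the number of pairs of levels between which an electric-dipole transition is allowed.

0

(a)–(b): forbidden (ΔS, ΔL, ΔJ).
(a)–(c): forbidden (parity, ΔL, ΔJ).
(b)–(c): forbidden (ΔS, ΔL, ΔJ).
Allowed pairs: 0 of 3.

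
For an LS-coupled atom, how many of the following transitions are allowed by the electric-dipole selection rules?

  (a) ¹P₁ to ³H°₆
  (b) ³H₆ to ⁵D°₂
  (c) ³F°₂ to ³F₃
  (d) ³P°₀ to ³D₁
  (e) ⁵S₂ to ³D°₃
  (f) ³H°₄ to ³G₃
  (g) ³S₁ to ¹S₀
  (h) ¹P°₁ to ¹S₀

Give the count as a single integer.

(a) forbidden (ΔS, ΔL, ΔJ fail)
(b) forbidden (ΔS, ΔL, ΔJ fail)
(c) allowed
(d) allowed
(e) forbidden (ΔS, ΔL fail)
(f) allowed
(g) forbidden (parity, ΔS, ΔL fail)
(h) allowed
Total allowed: 4 of 8.

4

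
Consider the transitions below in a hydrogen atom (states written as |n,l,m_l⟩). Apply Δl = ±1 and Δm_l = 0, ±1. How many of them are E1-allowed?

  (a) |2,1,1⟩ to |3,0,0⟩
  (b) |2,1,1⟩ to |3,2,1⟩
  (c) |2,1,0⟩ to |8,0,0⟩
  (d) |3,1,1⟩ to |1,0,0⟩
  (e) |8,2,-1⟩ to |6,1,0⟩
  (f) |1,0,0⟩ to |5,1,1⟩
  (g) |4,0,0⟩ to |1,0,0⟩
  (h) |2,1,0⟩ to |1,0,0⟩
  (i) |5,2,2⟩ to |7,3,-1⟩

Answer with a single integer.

7

(a) allowed
(b) allowed
(c) allowed
(d) allowed
(e) allowed
(f) allowed
(g) forbidden — Δl = +0 (E1 requires Δl = ±1)
(h) allowed
(i) forbidden — Δm_l = -3 (E1 requires Δm_l = 0, ±1)
Total allowed: 7 of 9.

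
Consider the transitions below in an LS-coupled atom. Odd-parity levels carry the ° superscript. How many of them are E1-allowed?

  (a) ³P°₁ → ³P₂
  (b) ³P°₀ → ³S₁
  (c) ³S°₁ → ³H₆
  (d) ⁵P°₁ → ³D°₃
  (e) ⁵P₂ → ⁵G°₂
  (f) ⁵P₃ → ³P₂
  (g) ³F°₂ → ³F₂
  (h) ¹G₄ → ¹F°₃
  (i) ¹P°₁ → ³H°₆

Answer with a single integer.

(a) allowed
(b) allowed
(c) forbidden (ΔL, ΔJ fail)
(d) forbidden (parity, ΔS, ΔJ fail)
(e) forbidden (ΔL fails)
(f) forbidden (parity, ΔS fail)
(g) allowed
(h) allowed
(i) forbidden (parity, ΔS, ΔL, ΔJ fail)
Total allowed: 4 of 9.

4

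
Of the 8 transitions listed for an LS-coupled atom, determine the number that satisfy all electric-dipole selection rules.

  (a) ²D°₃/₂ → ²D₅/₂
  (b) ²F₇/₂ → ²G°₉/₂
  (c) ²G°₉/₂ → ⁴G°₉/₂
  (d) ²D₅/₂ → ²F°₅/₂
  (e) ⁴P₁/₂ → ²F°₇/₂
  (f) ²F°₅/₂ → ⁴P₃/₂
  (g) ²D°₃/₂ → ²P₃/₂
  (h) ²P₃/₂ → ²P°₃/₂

5

(a) allowed
(b) allowed
(c) forbidden (parity, ΔS fail)
(d) allowed
(e) forbidden (ΔS, ΔL, ΔJ fail)
(f) forbidden (ΔS, ΔL fail)
(g) allowed
(h) allowed
Total allowed: 5 of 8.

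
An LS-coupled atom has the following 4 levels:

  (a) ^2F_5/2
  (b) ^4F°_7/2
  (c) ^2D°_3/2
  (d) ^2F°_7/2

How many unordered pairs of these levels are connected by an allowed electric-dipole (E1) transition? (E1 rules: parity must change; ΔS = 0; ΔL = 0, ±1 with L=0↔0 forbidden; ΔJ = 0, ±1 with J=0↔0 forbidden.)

2

(a)–(b): forbidden (ΔS).
(a)–(c): allowed.
(a)–(d): allowed.
(b)–(c): forbidden (parity, ΔS, ΔJ).
(b)–(d): forbidden (parity, ΔS).
(c)–(d): forbidden (parity, ΔJ).
Allowed pairs: 2 of 6.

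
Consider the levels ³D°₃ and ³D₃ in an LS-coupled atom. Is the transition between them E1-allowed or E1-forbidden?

ΔL = 0, ±1 (not L=0↔0): L: 2 → 2, ΔL = +0 — ✓.
Parity must change: odd → even — ✓.
ΔJ = 0, ±1 (not J=0↔0): J: 3 → 3, ΔJ = +0 — ✓.
ΔS = 0: S: 1 → 1 — ✓.
All four E1 rules are satisfied.

allowed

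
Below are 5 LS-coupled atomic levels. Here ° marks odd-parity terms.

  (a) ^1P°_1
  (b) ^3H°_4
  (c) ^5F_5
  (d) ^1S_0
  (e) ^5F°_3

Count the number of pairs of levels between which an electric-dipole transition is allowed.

1

(a)–(b): forbidden (parity, ΔS, ΔL, ΔJ).
(a)–(c): forbidden (ΔS, ΔL, ΔJ).
(a)–(d): allowed.
(a)–(e): forbidden (parity, ΔS, ΔL, ΔJ).
(b)–(c): forbidden (ΔS, ΔL).
(b)–(d): forbidden (ΔS, ΔL, ΔJ).
(b)–(e): forbidden (parity, ΔS, ΔL).
(c)–(d): forbidden (parity, ΔS, ΔL, ΔJ).
(c)–(e): forbidden (ΔJ).
(d)–(e): forbidden (ΔS, ΔL, ΔJ).
Allowed pairs: 1 of 10.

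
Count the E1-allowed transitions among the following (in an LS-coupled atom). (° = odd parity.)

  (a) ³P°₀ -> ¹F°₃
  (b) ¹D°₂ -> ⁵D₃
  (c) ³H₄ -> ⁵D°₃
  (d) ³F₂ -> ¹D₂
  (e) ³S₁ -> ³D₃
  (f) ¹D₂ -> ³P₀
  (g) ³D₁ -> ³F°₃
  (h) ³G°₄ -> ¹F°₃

(a) forbidden (parity, ΔS, ΔL, ΔJ fail)
(b) forbidden (ΔS fails)
(c) forbidden (ΔS, ΔL fail)
(d) forbidden (parity, ΔS fail)
(e) forbidden (parity, ΔL, ΔJ fail)
(f) forbidden (parity, ΔS, ΔJ fail)
(g) forbidden (ΔJ fails)
(h) forbidden (parity, ΔS fail)
Total allowed: 0 of 8.

0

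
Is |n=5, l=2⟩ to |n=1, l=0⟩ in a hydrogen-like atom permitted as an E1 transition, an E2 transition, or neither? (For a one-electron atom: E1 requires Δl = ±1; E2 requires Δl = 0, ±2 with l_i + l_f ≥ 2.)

Δl = 0 − 2 = -2; l_i + l_f = 2.
E1 (Δl = ±1): not satisfied.
E2 (Δl = 0,±2, l_i+l_f ≥ 2): satisfied.

E2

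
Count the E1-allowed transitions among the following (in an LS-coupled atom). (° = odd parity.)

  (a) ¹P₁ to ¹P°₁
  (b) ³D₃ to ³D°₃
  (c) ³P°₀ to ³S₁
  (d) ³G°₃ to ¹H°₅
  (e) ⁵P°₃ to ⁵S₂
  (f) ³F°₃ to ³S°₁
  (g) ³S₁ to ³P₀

(a) allowed
(b) allowed
(c) allowed
(d) forbidden (parity, ΔS, ΔJ fail)
(e) allowed
(f) forbidden (parity, ΔL, ΔJ fail)
(g) forbidden (parity fails)
Total allowed: 4 of 7.

4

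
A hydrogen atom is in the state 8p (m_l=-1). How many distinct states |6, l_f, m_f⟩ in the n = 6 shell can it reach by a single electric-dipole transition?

E1 requires Δl = ±1, so l_f ∈ {0, 2}; with 0 ≤ l_f ≤ n_f−1 = 5, the allowed l_f values are {0, 2}.
For l_f = 0: m_f ∈ {m_i−1, m_i, m_i+1} ∩ [−0, 0] = {0} → 1 state.
For l_f = 2: m_f ∈ {m_i−1, m_i, m_i+1} ∩ [−2, 2] = {-2, -1, 0} → 3 states.
Total: 4.

4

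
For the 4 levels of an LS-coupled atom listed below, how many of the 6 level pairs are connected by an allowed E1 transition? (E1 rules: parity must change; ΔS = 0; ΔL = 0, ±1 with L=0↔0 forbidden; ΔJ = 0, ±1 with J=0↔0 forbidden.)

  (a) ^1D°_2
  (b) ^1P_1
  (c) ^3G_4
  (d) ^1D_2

(a)–(b): allowed.
(a)–(c): forbidden (ΔS, ΔL, ΔJ).
(a)–(d): allowed.
(b)–(c): forbidden (parity, ΔS, ΔL, ΔJ).
(b)–(d): forbidden (parity).
(c)–(d): forbidden (parity, ΔS, ΔL, ΔJ).
Allowed pairs: 2 of 6.

2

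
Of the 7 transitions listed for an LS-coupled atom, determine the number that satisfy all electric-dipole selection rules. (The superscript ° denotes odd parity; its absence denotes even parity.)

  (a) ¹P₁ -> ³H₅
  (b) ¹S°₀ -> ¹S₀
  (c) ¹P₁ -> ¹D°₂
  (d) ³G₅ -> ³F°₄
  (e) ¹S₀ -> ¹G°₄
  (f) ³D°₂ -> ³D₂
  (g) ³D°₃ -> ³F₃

4

(a) forbidden (parity, ΔS, ΔL, ΔJ fail)
(b) forbidden (ΔL, ΔJ fail)
(c) allowed
(d) allowed
(e) forbidden (ΔL, ΔJ fail)
(f) allowed
(g) allowed
Total allowed: 4 of 7.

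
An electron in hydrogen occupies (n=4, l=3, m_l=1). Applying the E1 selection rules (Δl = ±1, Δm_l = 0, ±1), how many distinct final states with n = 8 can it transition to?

6

E1 requires Δl = ±1, so l_f ∈ {2, 4}; with 0 ≤ l_f ≤ n_f−1 = 7, the allowed l_f values are {2, 4}.
For l_f = 2: m_f ∈ {m_i−1, m_i, m_i+1} ∩ [−2, 2] = {0, 1, 2} → 3 states.
For l_f = 4: m_f ∈ {m_i−1, m_i, m_i+1} ∩ [−4, 4] = {0, 1, 2} → 3 states.
Total: 6.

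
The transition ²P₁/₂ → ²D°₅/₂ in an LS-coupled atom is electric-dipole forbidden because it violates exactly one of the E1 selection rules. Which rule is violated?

Parity must change: even → odd — passes.
ΔS = 0: S: 1/2 → 1/2 — passes.
ΔL = 0, ±1 (not L=0↔0): L: 1 → 2, ΔL = +1 — passes.
ΔJ = 0, ±1 (not J=0↔0): J: 1/2 → 5/2, ΔJ = +2 — fails.

the ΔJ = 0, ±1 rule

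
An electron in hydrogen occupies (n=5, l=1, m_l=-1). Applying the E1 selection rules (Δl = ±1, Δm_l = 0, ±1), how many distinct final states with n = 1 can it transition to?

E1 requires Δl = ±1, so l_f ∈ {0, 2}; with 0 ≤ l_f ≤ n_f−1 = 0, the allowed l_f values are {0}.
For l_f = 0: m_f ∈ {m_i−1, m_i, m_i+1} ∩ [−0, 0] = {0} → 1 state.
Total: 1.

1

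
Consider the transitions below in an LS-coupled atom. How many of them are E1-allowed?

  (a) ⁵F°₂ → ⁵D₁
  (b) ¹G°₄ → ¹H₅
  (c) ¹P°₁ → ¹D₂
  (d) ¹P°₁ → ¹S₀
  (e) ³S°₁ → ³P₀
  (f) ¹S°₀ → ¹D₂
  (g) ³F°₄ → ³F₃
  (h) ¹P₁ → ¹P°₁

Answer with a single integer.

7

(a) allowed
(b) allowed
(c) allowed
(d) allowed
(e) allowed
(f) forbidden (ΔL, ΔJ fail)
(g) allowed
(h) allowed
Total allowed: 7 of 8.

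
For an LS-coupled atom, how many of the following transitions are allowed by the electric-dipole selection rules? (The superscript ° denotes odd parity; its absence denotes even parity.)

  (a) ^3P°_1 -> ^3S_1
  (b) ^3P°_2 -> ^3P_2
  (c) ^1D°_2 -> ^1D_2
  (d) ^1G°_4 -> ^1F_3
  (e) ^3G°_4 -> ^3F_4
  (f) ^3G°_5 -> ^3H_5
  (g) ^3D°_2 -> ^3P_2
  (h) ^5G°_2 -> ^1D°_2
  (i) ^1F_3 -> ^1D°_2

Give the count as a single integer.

8

(a) allowed
(b) allowed
(c) allowed
(d) allowed
(e) allowed
(f) allowed
(g) allowed
(h) forbidden (parity, ΔS, ΔL fail)
(i) allowed
Total allowed: 8 of 9.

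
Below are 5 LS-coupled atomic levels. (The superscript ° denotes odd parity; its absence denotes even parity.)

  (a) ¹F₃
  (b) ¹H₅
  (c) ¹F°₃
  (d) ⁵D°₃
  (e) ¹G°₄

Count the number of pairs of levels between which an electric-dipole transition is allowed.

3

(a)–(b): forbidden (parity, ΔL, ΔJ).
(a)–(c): allowed.
(a)–(d): forbidden (ΔS).
(a)–(e): allowed.
(b)–(c): forbidden (ΔL, ΔJ).
(b)–(d): forbidden (ΔS, ΔL, ΔJ).
(b)–(e): allowed.
(c)–(d): forbidden (parity, ΔS).
(c)–(e): forbidden (parity).
(d)–(e): forbidden (parity, ΔS, ΔL).
Allowed pairs: 3 of 10.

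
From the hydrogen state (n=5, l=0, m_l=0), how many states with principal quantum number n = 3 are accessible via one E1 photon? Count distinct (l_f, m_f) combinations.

E1 requires Δl = ±1, so l_f ∈ {-1, 1}; with 0 ≤ l_f ≤ n_f−1 = 2, the allowed l_f values are {1}.
For l_f = 1: m_f ∈ {m_i−1, m_i, m_i+1} ∩ [−1, 1] = {-1, 0, 1} → 3 states.
Total: 3.

3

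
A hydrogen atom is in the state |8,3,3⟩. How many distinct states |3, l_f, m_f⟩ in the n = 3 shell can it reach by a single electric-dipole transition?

E1 requires Δl = ±1, so l_f ∈ {2, 4}; with 0 ≤ l_f ≤ n_f−1 = 2, the allowed l_f values are {2}.
For l_f = 2: m_f ∈ {m_i−1, m_i, m_i+1} ∩ [−2, 2] = {2} → 1 state.
Total: 1.

1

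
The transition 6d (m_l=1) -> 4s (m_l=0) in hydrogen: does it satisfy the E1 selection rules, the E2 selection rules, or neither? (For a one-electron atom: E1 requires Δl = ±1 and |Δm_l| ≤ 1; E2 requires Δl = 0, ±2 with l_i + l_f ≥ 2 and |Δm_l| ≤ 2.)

Δl = 0 − 2 = -2; l_i + l_f = 2.
Δm_l = -1.
E1 (Δl = ±1, |Δm_l| ≤ 1): not satisfied.
E2 (Δl = 0,±2, l_i+l_f ≥ 2, |Δm_l| ≤ 2): satisfied.

E2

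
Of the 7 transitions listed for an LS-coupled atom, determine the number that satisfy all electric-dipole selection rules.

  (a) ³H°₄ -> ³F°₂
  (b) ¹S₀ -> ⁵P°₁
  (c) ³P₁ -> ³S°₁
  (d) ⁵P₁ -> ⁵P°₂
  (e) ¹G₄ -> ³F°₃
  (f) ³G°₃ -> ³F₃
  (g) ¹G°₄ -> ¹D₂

(a) forbidden (parity, ΔL, ΔJ fail)
(b) forbidden (ΔS fails)
(c) allowed
(d) allowed
(e) forbidden (ΔS fails)
(f) allowed
(g) forbidden (ΔL, ΔJ fail)
Total allowed: 3 of 7.

3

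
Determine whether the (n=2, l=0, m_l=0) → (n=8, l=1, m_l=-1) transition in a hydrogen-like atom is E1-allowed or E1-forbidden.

l: 0 → 1 (Δl = +1). Δl = ±1 passes.
Δm_l = -1 − (0) = -1. E1 requires Δm_l = 0, ±1: passes.
All E1 selection rules are satisfied.

allowed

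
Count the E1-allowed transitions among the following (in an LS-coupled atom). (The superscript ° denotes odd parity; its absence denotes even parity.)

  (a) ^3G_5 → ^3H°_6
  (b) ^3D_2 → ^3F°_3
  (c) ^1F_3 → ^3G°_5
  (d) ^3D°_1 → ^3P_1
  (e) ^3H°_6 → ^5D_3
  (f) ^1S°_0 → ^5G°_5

(a) allowed
(b) allowed
(c) forbidden (ΔS, ΔJ fail)
(d) allowed
(e) forbidden (ΔS, ΔL, ΔJ fail)
(f) forbidden (parity, ΔS, ΔL, ΔJ fail)
Total allowed: 3 of 6.

3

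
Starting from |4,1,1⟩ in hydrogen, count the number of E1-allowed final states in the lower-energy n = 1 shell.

E1 requires Δl = ±1, so l_f ∈ {0, 2}; with 0 ≤ l_f ≤ n_f−1 = 0, the allowed l_f values are {0}.
For l_f = 0: m_f ∈ {m_i−1, m_i, m_i+1} ∩ [−0, 0] = {0} → 1 state.
Total: 1.

1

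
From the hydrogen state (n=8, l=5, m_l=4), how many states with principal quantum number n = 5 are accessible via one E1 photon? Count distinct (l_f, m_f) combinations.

2

E1 requires Δl = ±1, so l_f ∈ {4, 6}; with 0 ≤ l_f ≤ n_f−1 = 4, the allowed l_f values are {4}.
For l_f = 4: m_f ∈ {m_i−1, m_i, m_i+1} ∩ [−4, 4] = {3, 4} → 2 states.
Total: 2.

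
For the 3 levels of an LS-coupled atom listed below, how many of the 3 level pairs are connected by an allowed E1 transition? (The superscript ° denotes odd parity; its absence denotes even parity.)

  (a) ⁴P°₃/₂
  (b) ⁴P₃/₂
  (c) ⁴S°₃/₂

2

(a)–(b): allowed.
(a)–(c): forbidden (parity).
(b)–(c): allowed.
Allowed pairs: 2 of 3.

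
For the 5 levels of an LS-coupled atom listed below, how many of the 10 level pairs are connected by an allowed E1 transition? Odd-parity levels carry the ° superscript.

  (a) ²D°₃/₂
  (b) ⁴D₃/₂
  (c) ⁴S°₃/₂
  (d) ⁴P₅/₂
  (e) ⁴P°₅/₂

(a)–(b): forbidden (ΔS).
(a)–(c): forbidden (parity, ΔS, ΔL).
(a)–(d): forbidden (ΔS).
(a)–(e): forbidden (parity, ΔS).
(b)–(c): forbidden (ΔL).
(b)–(d): forbidden (parity).
(b)–(e): allowed.
(c)–(d): allowed.
(c)–(e): forbidden (parity).
(d)–(e): allowed.
Allowed pairs: 3 of 10.

3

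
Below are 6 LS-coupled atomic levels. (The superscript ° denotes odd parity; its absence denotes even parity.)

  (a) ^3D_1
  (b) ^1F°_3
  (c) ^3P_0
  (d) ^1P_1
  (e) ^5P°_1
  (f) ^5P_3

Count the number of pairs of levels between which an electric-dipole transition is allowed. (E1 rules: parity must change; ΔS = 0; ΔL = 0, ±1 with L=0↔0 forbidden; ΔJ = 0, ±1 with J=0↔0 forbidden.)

(a)–(b): forbidden (ΔS, ΔJ).
(a)–(c): forbidden (parity).
(a)–(d): forbidden (parity, ΔS).
(a)–(e): forbidden (ΔS).
(a)–(f): forbidden (parity, ΔS, ΔJ).
(b)–(c): forbidden (ΔS, ΔL, ΔJ).
(b)–(d): forbidden (ΔL, ΔJ).
(b)–(e): forbidden (parity, ΔS, ΔL, ΔJ).
(b)–(f): forbidden (ΔS, ΔL).
(c)–(d): forbidden (parity, ΔS).
(c)–(e): forbidden (ΔS).
(c)–(f): forbidden (parity, ΔS, ΔJ).
(d)–(e): forbidden (ΔS).
(d)–(f): forbidden (parity, ΔS, ΔJ).
(e)–(f): forbidden (ΔJ).
Allowed pairs: 0 of 15.

0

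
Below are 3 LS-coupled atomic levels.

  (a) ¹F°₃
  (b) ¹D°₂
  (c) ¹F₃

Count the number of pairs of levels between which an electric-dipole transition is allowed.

(a)–(b): forbidden (parity).
(a)–(c): allowed.
(b)–(c): allowed.
Allowed pairs: 2 of 3.

2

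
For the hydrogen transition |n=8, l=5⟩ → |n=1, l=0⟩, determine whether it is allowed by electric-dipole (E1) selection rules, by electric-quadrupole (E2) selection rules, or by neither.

Δl = 0 − 5 = -5; l_i + l_f = 5.
E1 (Δl = ±1): not satisfied.
E2 (Δl = 0,±2, l_i+l_f ≥ 2): not satisfied.

neither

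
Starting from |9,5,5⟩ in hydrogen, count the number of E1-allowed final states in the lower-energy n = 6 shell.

1

E1 requires Δl = ±1, so l_f ∈ {4, 6}; with 0 ≤ l_f ≤ n_f−1 = 5, the allowed l_f values are {4}.
For l_f = 4: m_f ∈ {m_i−1, m_i, m_i+1} ∩ [−4, 4] = {4} → 1 state.
Total: 1.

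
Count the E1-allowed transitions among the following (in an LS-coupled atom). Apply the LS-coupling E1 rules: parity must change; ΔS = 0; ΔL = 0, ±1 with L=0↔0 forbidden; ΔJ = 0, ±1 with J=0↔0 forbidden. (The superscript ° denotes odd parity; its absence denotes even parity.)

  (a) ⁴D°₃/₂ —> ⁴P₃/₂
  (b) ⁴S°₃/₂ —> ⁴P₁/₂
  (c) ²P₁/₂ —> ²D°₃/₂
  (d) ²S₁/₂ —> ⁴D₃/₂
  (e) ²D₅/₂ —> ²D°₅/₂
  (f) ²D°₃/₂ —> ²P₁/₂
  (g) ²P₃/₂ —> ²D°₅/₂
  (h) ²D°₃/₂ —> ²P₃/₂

(a) allowed
(b) allowed
(c) allowed
(d) forbidden (parity, ΔS, ΔL fail)
(e) allowed
(f) allowed
(g) allowed
(h) allowed
Total allowed: 7 of 8.

7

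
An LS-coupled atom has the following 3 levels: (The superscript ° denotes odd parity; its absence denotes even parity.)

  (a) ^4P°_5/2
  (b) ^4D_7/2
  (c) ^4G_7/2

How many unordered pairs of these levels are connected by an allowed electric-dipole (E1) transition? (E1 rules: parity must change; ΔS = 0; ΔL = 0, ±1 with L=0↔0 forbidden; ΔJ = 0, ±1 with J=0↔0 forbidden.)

1

(a)–(b): allowed.
(a)–(c): forbidden (ΔL).
(b)–(c): forbidden (parity, ΔL).
Allowed pairs: 1 of 3.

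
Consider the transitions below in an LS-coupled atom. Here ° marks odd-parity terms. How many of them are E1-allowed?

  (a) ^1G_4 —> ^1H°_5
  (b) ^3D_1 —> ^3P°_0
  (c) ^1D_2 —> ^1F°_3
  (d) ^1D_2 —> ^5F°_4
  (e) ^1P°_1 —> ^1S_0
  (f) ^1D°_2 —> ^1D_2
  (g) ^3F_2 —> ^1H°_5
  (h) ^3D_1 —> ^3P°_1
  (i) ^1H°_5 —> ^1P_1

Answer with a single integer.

(a) allowed
(b) allowed
(c) allowed
(d) forbidden (ΔS, ΔJ fail)
(e) allowed
(f) allowed
(g) forbidden (ΔS, ΔL, ΔJ fail)
(h) allowed
(i) forbidden (ΔL, ΔJ fail)
Total allowed: 6 of 9.

6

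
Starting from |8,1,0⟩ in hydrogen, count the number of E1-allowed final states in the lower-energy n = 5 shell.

E1 requires Δl = ±1, so l_f ∈ {0, 2}; with 0 ≤ l_f ≤ n_f−1 = 4, the allowed l_f values are {0, 2}.
For l_f = 0: m_f ∈ {m_i−1, m_i, m_i+1} ∩ [−0, 0] = {0} → 1 state.
For l_f = 2: m_f ∈ {m_i−1, m_i, m_i+1} ∩ [−2, 2] = {-1, 0, 1} → 3 states.
Total: 4.

4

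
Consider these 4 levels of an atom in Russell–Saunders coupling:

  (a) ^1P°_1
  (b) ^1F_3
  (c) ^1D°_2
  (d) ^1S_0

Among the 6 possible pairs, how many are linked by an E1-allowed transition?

2

(a)–(b): forbidden (ΔL, ΔJ).
(a)–(c): forbidden (parity).
(a)–(d): allowed.
(b)–(c): allowed.
(b)–(d): forbidden (parity, ΔL, ΔJ).
(c)–(d): forbidden (ΔL, ΔJ).
Allowed pairs: 2 of 6.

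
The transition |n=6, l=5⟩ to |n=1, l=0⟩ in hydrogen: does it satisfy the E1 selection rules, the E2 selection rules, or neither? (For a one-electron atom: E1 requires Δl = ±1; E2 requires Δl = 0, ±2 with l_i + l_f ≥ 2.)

Δl = 0 − 5 = -5; l_i + l_f = 5.
E1 (Δl = ±1): not satisfied.
E2 (Δl = 0,±2, l_i+l_f ≥ 2): not satisfied.

neither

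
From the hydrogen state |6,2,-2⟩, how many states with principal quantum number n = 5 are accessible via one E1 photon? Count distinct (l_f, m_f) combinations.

4

E1 requires Δl = ±1, so l_f ∈ {1, 3}; with 0 ≤ l_f ≤ n_f−1 = 4, the allowed l_f values are {1, 3}.
For l_f = 1: m_f ∈ {m_i−1, m_i, m_i+1} ∩ [−1, 1] = {-1} → 1 state.
For l_f = 3: m_f ∈ {m_i−1, m_i, m_i+1} ∩ [−3, 3] = {-3, -2, -1} → 3 states.
Total: 4.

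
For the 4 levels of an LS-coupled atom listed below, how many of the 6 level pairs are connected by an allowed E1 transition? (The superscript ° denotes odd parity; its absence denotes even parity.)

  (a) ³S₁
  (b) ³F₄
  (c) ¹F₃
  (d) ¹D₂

0

(a)–(b): forbidden (parity, ΔL, ΔJ).
(a)–(c): forbidden (parity, ΔS, ΔL, ΔJ).
(a)–(d): forbidden (parity, ΔS, ΔL).
(b)–(c): forbidden (parity, ΔS).
(b)–(d): forbidden (parity, ΔS, ΔJ).
(c)–(d): forbidden (parity).
Allowed pairs: 0 of 6.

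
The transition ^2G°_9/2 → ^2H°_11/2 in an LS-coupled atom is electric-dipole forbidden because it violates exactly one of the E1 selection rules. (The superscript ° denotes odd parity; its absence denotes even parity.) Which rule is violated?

Reading off the term symbols: S 1/2→1/2, L 4→5, J 9/2→11/2, parity odd→odd.
ΔS = 0: S: 1/2 → 1/2 — satisfied.
Parity must change: odd → odd — violated.
ΔL = 0, ±1 (not L=0↔0): L: 4 → 5, ΔL = +1 — satisfied.
ΔJ = 0, ±1 (not J=0↔0): J: 9/2 → 11/2, ΔJ = +1 — satisfied.

parity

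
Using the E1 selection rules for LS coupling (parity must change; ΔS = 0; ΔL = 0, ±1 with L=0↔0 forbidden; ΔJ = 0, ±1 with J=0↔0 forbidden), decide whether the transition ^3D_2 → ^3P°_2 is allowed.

Parity must change: even → odd — passes.
ΔS = 0: S: 1 → 1 — passes.
ΔL = 0, ±1 (not L=0↔0): L: 2 → 1, ΔL = -1 — passes.
ΔJ = 0, ±1 (not J=0↔0): J: 2 → 2, ΔJ = +0 — passes.
All four E1 rules are satisfied.

allowed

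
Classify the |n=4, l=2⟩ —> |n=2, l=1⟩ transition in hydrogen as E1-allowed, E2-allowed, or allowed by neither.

E1

Δl = 1 − 2 = -1; l_i + l_f = 3.
E1 (Δl = ±1): satisfied.
E2 (Δl = 0,±2, l_i+l_f ≥ 2): not satisfied.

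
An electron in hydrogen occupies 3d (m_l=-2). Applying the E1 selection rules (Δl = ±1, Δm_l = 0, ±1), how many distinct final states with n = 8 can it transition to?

4

E1 requires Δl = ±1, so l_f ∈ {1, 3}; with 0 ≤ l_f ≤ n_f−1 = 7, the allowed l_f values are {1, 3}.
For l_f = 1: m_f ∈ {m_i−1, m_i, m_i+1} ∩ [−1, 1] = {-1} → 1 state.
For l_f = 3: m_f ∈ {m_i−1, m_i, m_i+1} ∩ [−3, 3] = {-3, -2, -1} → 3 states.
Total: 4.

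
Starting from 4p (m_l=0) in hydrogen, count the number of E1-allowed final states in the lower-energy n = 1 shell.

E1 requires Δl = ±1, so l_f ∈ {0, 2}; with 0 ≤ l_f ≤ n_f−1 = 0, the allowed l_f values are {0}.
For l_f = 0: m_f ∈ {m_i−1, m_i, m_i+1} ∩ [−0, 0] = {0} → 1 state.
Total: 1.

1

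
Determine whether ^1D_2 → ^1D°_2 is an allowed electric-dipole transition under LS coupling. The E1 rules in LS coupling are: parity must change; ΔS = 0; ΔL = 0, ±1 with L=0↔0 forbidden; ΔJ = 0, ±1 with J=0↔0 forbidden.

allowed

Reading off the term symbols: S 0→0, L 2→2, J 2→2, parity even→odd.
Parity must change: even → odd — ✓.
ΔS = 0: S: 0 → 0 — ✓.
ΔL = 0, ±1 (not L=0↔0): L: 2 → 2, ΔL = +0 — ✓.
ΔJ = 0, ±1 (not J=0↔0): J: 2 → 2, ΔJ = +0 — ✓.
All four E1 rules are satisfied.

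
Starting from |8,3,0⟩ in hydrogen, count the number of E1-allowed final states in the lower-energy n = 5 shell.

6

E1 requires Δl = ±1, so l_f ∈ {2, 4}; with 0 ≤ l_f ≤ n_f−1 = 4, the allowed l_f values are {2, 4}.
For l_f = 2: m_f ∈ {m_i−1, m_i, m_i+1} ∩ [−2, 2] = {-1, 0, 1} → 3 states.
For l_f = 4: m_f ∈ {m_i−1, m_i, m_i+1} ∩ [−4, 4] = {-1, 0, 1} → 3 states.
Total: 6.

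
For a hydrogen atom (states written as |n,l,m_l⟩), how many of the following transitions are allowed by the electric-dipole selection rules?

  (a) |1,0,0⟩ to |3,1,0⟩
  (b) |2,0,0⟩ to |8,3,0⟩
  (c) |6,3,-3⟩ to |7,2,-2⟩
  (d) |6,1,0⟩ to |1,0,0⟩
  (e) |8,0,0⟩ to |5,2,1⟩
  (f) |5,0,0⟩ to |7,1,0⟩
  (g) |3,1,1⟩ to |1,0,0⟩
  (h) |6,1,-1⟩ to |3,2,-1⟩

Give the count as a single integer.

6

(a) allowed
(b) forbidden — Δl = +3 (E1 requires Δl = ±1)
(c) allowed
(d) allowed
(e) forbidden — Δl = +2 (E1 requires Δl = ±1)
(f) allowed
(g) allowed
(h) allowed
Total allowed: 6 of 8.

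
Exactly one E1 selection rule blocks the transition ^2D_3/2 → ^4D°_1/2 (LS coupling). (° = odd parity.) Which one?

Parity must change: even → odd — ✓.
ΔS = 0: S: 1/2 → 3/2 — ✗.
ΔL = 0, ±1 (not L=0↔0): L: 2 → 2, ΔL = +0 — ✓.
ΔJ = 0, ±1 (not J=0↔0): J: 3/2 → 1/2, ΔJ = -1 — ✓.

the ΔS = 0 rule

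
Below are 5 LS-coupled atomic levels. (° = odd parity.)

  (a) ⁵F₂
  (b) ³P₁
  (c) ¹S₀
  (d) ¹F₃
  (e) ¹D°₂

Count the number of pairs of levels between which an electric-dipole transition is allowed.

(a)–(b): forbidden (parity, ΔS, ΔL).
(a)–(c): forbidden (parity, ΔS, ΔL, ΔJ).
(a)–(d): forbidden (parity, ΔS).
(a)–(e): forbidden (ΔS).
(b)–(c): forbidden (parity, ΔS).
(b)–(d): forbidden (parity, ΔS, ΔL, ΔJ).
(b)–(e): forbidden (ΔS).
(c)–(d): forbidden (parity, ΔL, ΔJ).
(c)–(e): forbidden (ΔL, ΔJ).
(d)–(e): allowed.
Allowed pairs: 1 of 10.

1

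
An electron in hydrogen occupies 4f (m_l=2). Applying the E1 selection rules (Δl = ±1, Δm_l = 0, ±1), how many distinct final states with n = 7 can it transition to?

5

E1 requires Δl = ±1, so l_f ∈ {2, 4}; with 0 ≤ l_f ≤ n_f−1 = 6, the allowed l_f values are {2, 4}.
For l_f = 2: m_f ∈ {m_i−1, m_i, m_i+1} ∩ [−2, 2] = {1, 2} → 2 states.
For l_f = 4: m_f ∈ {m_i−1, m_i, m_i+1} ∩ [−4, 4] = {1, 2, 3} → 3 states.
Total: 5.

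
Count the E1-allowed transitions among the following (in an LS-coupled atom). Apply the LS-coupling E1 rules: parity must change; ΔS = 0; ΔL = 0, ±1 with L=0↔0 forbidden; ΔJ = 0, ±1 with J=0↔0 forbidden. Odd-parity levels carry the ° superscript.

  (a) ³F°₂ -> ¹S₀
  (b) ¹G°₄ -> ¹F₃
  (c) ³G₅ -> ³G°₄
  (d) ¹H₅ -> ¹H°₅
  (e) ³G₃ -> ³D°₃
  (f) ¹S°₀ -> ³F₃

(a) forbidden (ΔS, ΔL, ΔJ fail)
(b) allowed
(c) allowed
(d) allowed
(e) forbidden (ΔL fails)
(f) forbidden (ΔS, ΔL, ΔJ fail)
Total allowed: 3 of 6.

3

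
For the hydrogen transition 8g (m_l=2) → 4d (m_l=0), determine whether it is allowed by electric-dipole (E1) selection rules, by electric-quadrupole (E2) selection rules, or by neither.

E2

Δl = 2 − 4 = -2; l_i + l_f = 6.
Δm_l = -2.
E1 (Δl = ±1, |Δm_l| ≤ 1): not satisfied.
E2 (Δl = 0,±2, l_i+l_f ≥ 2, |Δm_l| ≤ 2): satisfied.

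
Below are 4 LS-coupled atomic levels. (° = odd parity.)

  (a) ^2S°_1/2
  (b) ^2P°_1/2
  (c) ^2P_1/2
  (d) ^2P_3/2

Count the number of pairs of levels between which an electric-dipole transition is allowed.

(a)–(b): forbidden (parity).
(a)–(c): allowed.
(a)–(d): allowed.
(b)–(c): allowed.
(b)–(d): allowed.
(c)–(d): forbidden (parity).
Allowed pairs: 4 of 6.

4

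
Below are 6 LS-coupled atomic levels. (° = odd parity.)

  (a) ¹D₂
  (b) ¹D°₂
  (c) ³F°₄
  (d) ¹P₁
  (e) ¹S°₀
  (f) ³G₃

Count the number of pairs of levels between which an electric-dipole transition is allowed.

4

(a)–(b): allowed.
(a)–(c): forbidden (ΔS, ΔJ).
(a)–(d): forbidden (parity).
(a)–(e): forbidden (ΔL, ΔJ).
(a)–(f): forbidden (parity, ΔS, ΔL).
(b)–(c): forbidden (parity, ΔS, ΔJ).
(b)–(d): allowed.
(b)–(e): forbidden (parity, ΔL, ΔJ).
(b)–(f): forbidden (ΔS, ΔL).
(c)–(d): forbidden (ΔS, ΔL, ΔJ).
(c)–(e): forbidden (parity, ΔS, ΔL, ΔJ).
(c)–(f): allowed.
(d)–(e): allowed.
(d)–(f): forbidden (parity, ΔS, ΔL, ΔJ).
(e)–(f): forbidden (ΔS, ΔL, ΔJ).
Allowed pairs: 4 of 15.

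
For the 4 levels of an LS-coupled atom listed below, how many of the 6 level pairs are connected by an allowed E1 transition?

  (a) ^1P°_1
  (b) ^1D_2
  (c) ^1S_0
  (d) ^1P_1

3

(a)–(b): allowed.
(a)–(c): allowed.
(a)–(d): allowed.
(b)–(c): forbidden (parity, ΔL, ΔJ).
(b)–(d): forbidden (parity).
(c)–(d): forbidden (parity).
Allowed pairs: 3 of 6.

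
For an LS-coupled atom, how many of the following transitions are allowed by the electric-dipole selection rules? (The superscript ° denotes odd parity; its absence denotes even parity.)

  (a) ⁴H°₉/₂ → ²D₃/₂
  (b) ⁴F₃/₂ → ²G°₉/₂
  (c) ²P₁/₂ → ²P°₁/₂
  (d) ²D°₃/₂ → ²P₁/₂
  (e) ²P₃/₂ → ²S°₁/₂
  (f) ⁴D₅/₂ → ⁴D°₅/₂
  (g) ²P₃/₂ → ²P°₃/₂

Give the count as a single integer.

(a) forbidden (ΔS, ΔL, ΔJ fail)
(b) forbidden (ΔS, ΔJ fail)
(c) allowed
(d) allowed
(e) allowed
(f) allowed
(g) allowed
Total allowed: 5 of 7.

5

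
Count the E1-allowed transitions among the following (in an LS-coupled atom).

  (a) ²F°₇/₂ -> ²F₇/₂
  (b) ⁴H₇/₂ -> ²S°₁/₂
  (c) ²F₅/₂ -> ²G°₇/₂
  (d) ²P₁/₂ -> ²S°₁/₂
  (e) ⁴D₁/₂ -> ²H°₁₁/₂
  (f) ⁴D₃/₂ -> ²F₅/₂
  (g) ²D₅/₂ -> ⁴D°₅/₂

3

(a) allowed
(b) forbidden (ΔS, ΔL, ΔJ fail)
(c) allowed
(d) allowed
(e) forbidden (ΔS, ΔL, ΔJ fail)
(f) forbidden (parity, ΔS fail)
(g) forbidden (ΔS fails)
Total allowed: 3 of 7.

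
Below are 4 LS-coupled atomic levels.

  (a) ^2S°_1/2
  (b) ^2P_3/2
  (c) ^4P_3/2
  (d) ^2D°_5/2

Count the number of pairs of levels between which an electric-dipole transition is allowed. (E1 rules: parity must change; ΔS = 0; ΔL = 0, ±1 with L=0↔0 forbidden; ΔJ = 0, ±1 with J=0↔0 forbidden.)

(a)–(b): allowed.
(a)–(c): forbidden (ΔS).
(a)–(d): forbidden (parity, ΔL, ΔJ).
(b)–(c): forbidden (parity, ΔS).
(b)–(d): allowed.
(c)–(d): forbidden (ΔS).
Allowed pairs: 2 of 6.

2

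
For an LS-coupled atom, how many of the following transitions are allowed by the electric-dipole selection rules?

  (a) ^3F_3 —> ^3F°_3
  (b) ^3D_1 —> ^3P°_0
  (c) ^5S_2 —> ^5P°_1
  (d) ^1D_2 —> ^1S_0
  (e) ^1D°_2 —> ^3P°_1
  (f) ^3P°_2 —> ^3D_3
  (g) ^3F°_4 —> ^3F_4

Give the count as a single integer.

5

(a) allowed
(b) allowed
(c) allowed
(d) forbidden (parity, ΔL, ΔJ fail)
(e) forbidden (parity, ΔS fail)
(f) allowed
(g) allowed
Total allowed: 5 of 7.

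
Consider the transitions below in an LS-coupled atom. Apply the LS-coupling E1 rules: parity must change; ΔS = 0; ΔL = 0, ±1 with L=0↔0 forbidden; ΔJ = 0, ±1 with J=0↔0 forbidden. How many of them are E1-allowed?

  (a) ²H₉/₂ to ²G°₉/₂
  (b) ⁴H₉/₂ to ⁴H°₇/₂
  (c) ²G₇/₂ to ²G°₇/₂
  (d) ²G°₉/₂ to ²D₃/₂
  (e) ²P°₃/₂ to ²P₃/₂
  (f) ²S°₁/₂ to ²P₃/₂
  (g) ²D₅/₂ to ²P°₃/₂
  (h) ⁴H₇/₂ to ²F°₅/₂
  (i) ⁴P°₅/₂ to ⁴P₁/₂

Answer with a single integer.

(a) allowed
(b) allowed
(c) allowed
(d) forbidden (ΔL, ΔJ fail)
(e) allowed
(f) allowed
(g) allowed
(h) forbidden (ΔS, ΔL fail)
(i) forbidden (ΔJ fails)
Total allowed: 6 of 9.

6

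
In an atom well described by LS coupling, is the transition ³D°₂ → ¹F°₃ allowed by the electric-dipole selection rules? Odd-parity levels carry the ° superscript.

Parity must change: odd → odd — fails.
ΔS = 0: S: 1 → 0 — fails.
ΔL = 0, ±1 (not L=0↔0): L: 2 → 3, ΔL = +1 — ok.
ΔJ = 0, ±1 (not J=0↔0): J: 2 → 3, ΔJ = +1 — ok.
Rule(s) violated: parity, ΔS.

forbidden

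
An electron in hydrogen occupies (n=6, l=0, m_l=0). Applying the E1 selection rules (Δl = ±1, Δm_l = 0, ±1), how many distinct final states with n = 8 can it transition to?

3

E1 requires Δl = ±1, so l_f ∈ {-1, 1}; with 0 ≤ l_f ≤ n_f−1 = 7, the allowed l_f values are {1}.
For l_f = 1: m_f ∈ {m_i−1, m_i, m_i+1} ∩ [−1, 1] = {-1, 0, 1} → 3 states.
Total: 3.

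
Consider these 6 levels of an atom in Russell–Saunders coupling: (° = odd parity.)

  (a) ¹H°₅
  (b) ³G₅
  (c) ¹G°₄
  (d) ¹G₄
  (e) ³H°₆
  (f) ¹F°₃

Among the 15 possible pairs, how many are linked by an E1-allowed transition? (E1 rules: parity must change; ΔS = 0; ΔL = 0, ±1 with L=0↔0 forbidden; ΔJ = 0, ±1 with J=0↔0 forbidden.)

4

(a)–(b): forbidden (ΔS).
(a)–(c): forbidden (parity).
(a)–(d): allowed.
(a)–(e): forbidden (parity, ΔS).
(a)–(f): forbidden (parity, ΔL, ΔJ).
(b)–(c): forbidden (ΔS).
(b)–(d): forbidden (parity, ΔS).
(b)–(e): allowed.
(b)–(f): forbidden (ΔS, ΔJ).
(c)–(d): allowed.
(c)–(e): forbidden (parity, ΔS, ΔJ).
(c)–(f): forbidden (parity).
(d)–(e): forbidden (ΔS, ΔJ).
(d)–(f): allowed.
(e)–(f): forbidden (parity, ΔS, ΔL, ΔJ).
Allowed pairs: 4 of 15.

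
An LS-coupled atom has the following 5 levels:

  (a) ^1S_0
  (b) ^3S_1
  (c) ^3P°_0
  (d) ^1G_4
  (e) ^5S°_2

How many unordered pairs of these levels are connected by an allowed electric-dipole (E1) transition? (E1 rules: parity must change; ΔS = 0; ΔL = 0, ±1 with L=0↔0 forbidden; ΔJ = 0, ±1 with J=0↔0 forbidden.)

1

(a)–(b): forbidden (parity, ΔS, ΔL).
(a)–(c): forbidden (ΔS, ΔJ).
(a)–(d): forbidden (parity, ΔL, ΔJ).
(a)–(e): forbidden (ΔS, ΔL, ΔJ).
(b)–(c): allowed.
(b)–(d): forbidden (parity, ΔS, ΔL, ΔJ).
(b)–(e): forbidden (ΔS, ΔL).
(c)–(d): forbidden (ΔS, ΔL, ΔJ).
(c)–(e): forbidden (parity, ΔS, ΔJ).
(d)–(e): forbidden (ΔS, ΔL, ΔJ).
Allowed pairs: 1 of 10.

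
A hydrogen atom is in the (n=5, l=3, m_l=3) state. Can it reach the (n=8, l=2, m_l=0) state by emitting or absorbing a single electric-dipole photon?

forbidden

l: 3 → 2 (Δl = -1). Δl = ±1 satisfied.
m_l: 3 → 0 (Δm_l = -3). |Δm_l| ≤ 1 violated.
The transition is electric-dipole forbidden.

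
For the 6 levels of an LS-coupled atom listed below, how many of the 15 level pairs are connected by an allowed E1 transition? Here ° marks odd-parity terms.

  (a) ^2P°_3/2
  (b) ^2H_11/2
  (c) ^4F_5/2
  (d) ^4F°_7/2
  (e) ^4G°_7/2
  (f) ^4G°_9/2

2

(a)–(b): forbidden (ΔL, ΔJ).
(a)–(c): forbidden (ΔS, ΔL).
(a)–(d): forbidden (parity, ΔS, ΔL, ΔJ).
(a)–(e): forbidden (parity, ΔS, ΔL, ΔJ).
(a)–(f): forbidden (parity, ΔS, ΔL, ΔJ).
(b)–(c): forbidden (parity, ΔS, ΔL, ΔJ).
(b)–(d): forbidden (ΔS, ΔL, ΔJ).
(b)–(e): forbidden (ΔS, ΔJ).
(b)–(f): forbidden (ΔS).
(c)–(d): allowed.
(c)–(e): allowed.
(c)–(f): forbidden (ΔJ).
(d)–(e): forbidden (parity).
(d)–(f): forbidden (parity).
(e)–(f): forbidden (parity).
Allowed pairs: 2 of 15.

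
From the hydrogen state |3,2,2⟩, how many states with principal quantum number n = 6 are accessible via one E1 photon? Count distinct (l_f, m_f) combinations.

E1 requires Δl = ±1, so l_f ∈ {1, 3}; with 0 ≤ l_f ≤ n_f−1 = 5, the allowed l_f values are {1, 3}.
For l_f = 1: m_f ∈ {m_i−1, m_i, m_i+1} ∩ [−1, 1] = {1} → 1 state.
For l_f = 3: m_f ∈ {m_i−1, m_i, m_i+1} ∩ [−3, 3] = {1, 2, 3} → 3 states.
Total: 4.

4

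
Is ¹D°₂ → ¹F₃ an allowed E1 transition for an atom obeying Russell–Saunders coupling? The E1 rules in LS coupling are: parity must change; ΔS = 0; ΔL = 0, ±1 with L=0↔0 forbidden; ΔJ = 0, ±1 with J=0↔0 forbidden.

allowed

Initial level: S=0, L=2, J=2, parity odd. Final level: S=0, L=3, J=3, parity even.
Parity must change: odd → even — passes.
ΔS = 0: S: 0 → 0 — passes.
ΔL = 0, ±1 (not L=0↔0): L: 2 → 3, ΔL = +1 — passes.
ΔJ = 0, ±1 (not J=0↔0): J: 2 → 3, ΔJ = +1 — passes.
All four E1 rules are satisfied.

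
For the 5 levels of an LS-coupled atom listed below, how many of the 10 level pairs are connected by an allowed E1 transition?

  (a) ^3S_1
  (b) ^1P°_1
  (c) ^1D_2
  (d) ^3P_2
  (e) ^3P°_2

(a)–(b): forbidden (ΔS).
(a)–(c): forbidden (parity, ΔS, ΔL).
(a)–(d): forbidden (parity).
(a)–(e): allowed.
(b)–(c): allowed.
(b)–(d): forbidden (ΔS).
(b)–(e): forbidden (parity, ΔS).
(c)–(d): forbidden (parity, ΔS).
(c)–(e): forbidden (ΔS).
(d)–(e): allowed.
Allowed pairs: 3 of 10.

3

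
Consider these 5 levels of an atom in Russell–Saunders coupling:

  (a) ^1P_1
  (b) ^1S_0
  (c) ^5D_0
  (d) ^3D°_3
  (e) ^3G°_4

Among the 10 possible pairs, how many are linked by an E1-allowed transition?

(a)–(b): forbidden (parity).
(a)–(c): forbidden (parity, ΔS).
(a)–(d): forbidden (ΔS, ΔJ).
(a)–(e): forbidden (ΔS, ΔL, ΔJ).
(b)–(c): forbidden (parity, ΔS, ΔL, ΔJ).
(b)–(d): forbidden (ΔS, ΔL, ΔJ).
(b)–(e): forbidden (ΔS, ΔL, ΔJ).
(c)–(d): forbidden (ΔS, ΔJ).
(c)–(e): forbidden (ΔS, ΔL, ΔJ).
(d)–(e): forbidden (parity, ΔL).
Allowed pairs: 0 of 10.

0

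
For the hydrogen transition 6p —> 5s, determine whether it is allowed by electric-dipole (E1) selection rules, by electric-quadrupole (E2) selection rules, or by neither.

Δl = 0 − 1 = -1; l_i + l_f = 1.
E1 (Δl = ±1): satisfied.
E2 (Δl = 0,±2, l_i+l_f ≥ 2): not satisfied.

E1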